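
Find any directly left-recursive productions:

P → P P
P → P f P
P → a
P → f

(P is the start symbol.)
Direct left recursion occurs when N → N α for some non-terminal N (the right-hand side begins with the left-hand side itself).

P → P P: LEFT RECURSIVE (starts with P)
P → P f P: LEFT RECURSIVE (starts with P)
P → a: starts with a
P → f: starts with f

The grammar has direct left recursion on: P.

Answer: Yes, P is left-recursive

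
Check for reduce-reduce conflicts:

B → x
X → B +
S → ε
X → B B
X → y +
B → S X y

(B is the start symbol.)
No reduce-reduce conflicts

Augment with B' → B and build the canonical LR(0) collection (I0 = CLOSURE({[B' → . B]}), then GOTO on every symbol after a dot until no new states appear). It has 11 states:
  I0: { [B → . S X y], [B → . x], [B' → . B], [S → .] }  — shift, reduce
  I1: { [B' → B .] }  — accept
  I2: { [B → . S X y], [B → . x], [B → S . X y], [S → .], [X → . B +], [X → . B B], [X → . y +] }  — shift, reduce
  I3: { [B → x .] }  — reduce
  I4: { [B → . S X y], [B → . x], [S → .], [X → B . +], [X → B . B] }  — shift, reduce
  I5: { [B → S X . y] }  — shift
  I6: { [X → y . +] }  — shift
  I7: { [X → y + .] }  — reduce
  I8: { [B → S X y .] }  — reduce
  I9: { [X → B + .] }  — reduce
  I10: { [X → B B .] }  — reduce

No state contains more than one complete item.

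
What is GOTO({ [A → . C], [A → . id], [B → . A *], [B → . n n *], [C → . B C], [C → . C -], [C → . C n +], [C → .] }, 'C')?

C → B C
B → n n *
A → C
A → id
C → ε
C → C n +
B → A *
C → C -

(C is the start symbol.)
GOTO(I, 'C') = CLOSURE({ [A → αX.β] : [A → α.Xβ] ∈ I, X = 'C' })

Items with dot before 'C', with the dot advanced:
  [A → . C] → [A → C .]
  [C → . C -] → [C → C . -]
  [C → . C n +] → [C → C . n +]
Closure adds nothing (no advanced item has the dot before a non-terminal).

GOTO = { [A → C .], [C → C . -], [C → C . n +] }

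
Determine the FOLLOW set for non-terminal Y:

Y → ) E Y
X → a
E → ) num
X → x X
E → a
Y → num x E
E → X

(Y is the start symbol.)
{ $ }

Y is the start symbol, so $ ∈ FOLLOW(Y).
In Y → ) E Y: Y is at the end; this adds FOLLOW(Y) to itself — nothing new

Taking the union: FOLLOW(Y) = { $ }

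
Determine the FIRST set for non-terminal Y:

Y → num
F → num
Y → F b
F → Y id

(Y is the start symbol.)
To compute FIRST(Y), examine every production with Y on the left-hand side, reading each right-hand side left to right until a non-nullable symbol is reached.

FIRST sets of the other non-terminals involved (by the same procedure, iterated to a fixed point):
  FIRST(F) = { 'num' }

From Y → num:
  - num is a terminal: add 'num' and stop
From Y → F b:
  - F is a non-terminal: add FIRST(F) \ {ε} = { 'num' }
    F is not nullable, so stop

Collecting: FIRST(Y) = { 'num' }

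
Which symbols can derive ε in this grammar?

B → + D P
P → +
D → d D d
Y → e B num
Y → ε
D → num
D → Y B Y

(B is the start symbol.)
A non-terminal is nullable if it can derive ε (the empty string): either it has an ε-production, or it has a production whose right-hand side consists entirely of nullable non-terminals.

ε-productions: Y → ε
So Y is immediately nullable.
No further non-terminal can be added: every production for the remaining non-terminals contains a terminal or a non-nullable non-terminal.
Nullable = { 'Y' }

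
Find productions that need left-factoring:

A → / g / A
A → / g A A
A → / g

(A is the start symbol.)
Yes, A has productions with common prefix '/ g'

Left-factoring is needed when two productions for the same non-terminal
share a common prefix on the right-hand side.

Productions for A:
  A → / g / A
  A → / g A A
  A → / g

Found common prefix '/ g' in productions for A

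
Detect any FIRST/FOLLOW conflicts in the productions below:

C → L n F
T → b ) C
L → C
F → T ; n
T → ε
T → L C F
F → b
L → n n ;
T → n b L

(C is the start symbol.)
No FIRST/FOLLOW conflicts.

A FIRST/FOLLOW conflict occurs when a non-terminal N has a nullable alternative N → β (β ⇒* ε) and another alternative N → α with FIRST(α) ∩ FOLLOW(N) ≠ ∅: on such a lookahead the parser cannot decide between expanding α and letting N vanish via β.

Nullable non-terminals: T.
FIRST sets used below: FIRST(L) = { 'n' }

T: nullable alternative(s) T → ε; FOLLOW(T) = { ';' }
  T → b ) C: FIRST \ {ε} = { 'b' } — disjoint from FOLLOW(T)
  T → ε: FIRST \ {ε} = { } — this is the only nullable alternative, skip
  T → L C F: FIRST \ {ε} = { 'n' } — disjoint from FOLLOW(T)
  T → n b L: FIRST \ {ε} = { 'n' } — disjoint from FOLLOW(T)

C, F, L have no nullable alternative, so no FIRST/FOLLOW check is needed there.

No FIRST/FOLLOW conflicts found.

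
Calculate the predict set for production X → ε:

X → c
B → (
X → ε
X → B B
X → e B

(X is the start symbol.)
{ $ }

PREDICT(X → ε) = (FIRST(RHS) \ {ε}) ∪ (FOLLOW(X) if ε ∈ FIRST(RHS), i.e. RHS ⇒* ε)
The right-hand side is ε (FIRST(ε) = { ε }), so the predict set is FOLLOW(X) = { $ }
PREDICT(X → ε) = { $ }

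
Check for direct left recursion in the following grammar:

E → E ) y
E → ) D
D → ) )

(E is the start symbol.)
Yes, E is left-recursive

Direct left recursion occurs when N → N α for some non-terminal N (the right-hand side begins with the left-hand side itself).

E → E ) y: LEFT RECURSIVE (starts with E)
E → ) D: starts with ')'
D → ) ): starts with ')'

The grammar has direct left recursion on: E.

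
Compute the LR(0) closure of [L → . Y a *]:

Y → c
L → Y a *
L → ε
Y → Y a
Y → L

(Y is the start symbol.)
Start with: [L → . Y a *]
  [L → . Y a *] has the dot before Y: add [Y → . c], [Y → . Y a], [Y → . L]
  [Y → . L] has the dot before L: add [L → .]
No further items can be added.

CLOSURE = { [L → . Y a *], [L → .], [Y → . L], [Y → . Y a], [Y → . c] }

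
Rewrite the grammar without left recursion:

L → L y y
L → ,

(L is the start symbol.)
L → , L'
L' → y y L'
L' → ε

L is directly left-recursive. The standard transformation for
  A → A α₁ | ... | A α_m | β₁ | ... | β_n
is
  A  → β₁ A' | ... | β_n A'
  A' → α₁ A' | ... | α_m A' | ε

L → , becomes L → , L'
L → L y y becomes L' → y y L'
Add L' → ε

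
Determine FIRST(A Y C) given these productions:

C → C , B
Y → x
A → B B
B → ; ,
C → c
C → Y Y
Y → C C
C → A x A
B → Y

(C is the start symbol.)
FIRST sets of the non-terminals involved (from the grammar, by fixed-point iteration):
  FIRST(A) = { ';', 'c', 'x' }

To compute FIRST(A Y C), process the symbols left to right:
Symbol A is a non-terminal. Add FIRST(A) \ {ε} = { ';', 'c', 'x' }
A is not nullable (ε ∉ FIRST(A)), so stop here.
FIRST(A Y C) = { ';', 'c', 'x' }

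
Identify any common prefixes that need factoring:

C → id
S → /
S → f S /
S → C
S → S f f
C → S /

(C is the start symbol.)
Left-factoring is needed when two productions for the same non-terminal
share a common prefix on the right-hand side.

Productions for C:
  C → id
  C → S /
Productions for S:
  S → /
  S → f S /
  S → C
  S → S f f

No common prefixes found.

Answer: No, left-factoring is not needed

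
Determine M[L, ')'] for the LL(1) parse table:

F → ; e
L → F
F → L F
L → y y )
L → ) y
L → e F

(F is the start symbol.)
L → F, L → ) y

To find M[L, ')'], we find productions for L where ')' is in the predict set (PREDICT(N → α) = (FIRST(α) \ {ε}) ∪ (FOLLOW(N) if α ⇒* ε)).

Relevant sets:
  FIRST(F) = { ')', ';', 'e', 'y' }

L → F: PREDICT = { ')', ';', 'e', 'y' }
  ')' is in predict set, so this production goes in M[L, ')']
L → y y ): PREDICT = { 'y' }
L → ) y: PREDICT = { ')' }
  ')' is in predict set, so this production goes in M[L, ')']
L → e F: PREDICT = { 'e' }

M[L, ')'] = L → F, L → ) y  (a multiply-defined cell — the grammar is not LL(1))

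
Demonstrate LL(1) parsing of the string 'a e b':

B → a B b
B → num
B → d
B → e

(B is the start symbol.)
LL(1) parsing maintains a stack (initially the start symbol over $) and the input. At each step: if the stack top is a terminal, match it against the current input token; if it is a non-terminal N, replace it with the RHS of M[N, lookahead] (the unique production whose predict set contains the lookahead).

Stack is shown with the top on the left.

Stack    Input    Action
------------------------
B $      a e b $  output B → a B b
a B b $  a e b $  match 'a'
B b $    e b $    output B → e
e b $    e b $    match 'e'
b $      b $      match 'b'
$        $        accept

The string is accepted.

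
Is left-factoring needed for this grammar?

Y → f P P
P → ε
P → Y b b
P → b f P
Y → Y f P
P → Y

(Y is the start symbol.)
Yes, P has productions with common prefix 'Y'

Left-factoring is needed when two productions for the same non-terminal
share a common prefix on the right-hand side.

Productions for Y:
  Y → f P P
  Y → Y f P
Productions for P:
  P → ε
  P → Y b b
  P → b f P
  P → Y

Found common prefix 'Y' in productions for P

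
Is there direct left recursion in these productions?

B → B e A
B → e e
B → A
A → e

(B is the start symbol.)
Yes, B is left-recursive

Direct left recursion occurs when N → N α for some non-terminal N (the right-hand side begins with the left-hand side itself).

B → B e A: LEFT RECURSIVE (starts with B)
B → e e: starts with e
B → A: starts with A
A → e: starts with e

The grammar has direct left recursion on: B.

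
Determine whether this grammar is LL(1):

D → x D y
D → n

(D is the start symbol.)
A grammar is LL(1) if for each non-terminal N with multiple productions, the predict sets of those productions are pairwise disjoint, where PREDICT(N → α) = (FIRST(α) \ {ε}) ∪ (FOLLOW(N) if α ⇒* ε).

For D:
  PREDICT(D → x D y) = { 'x' }
  PREDICT(D → n) = { 'n' }

All predict sets are disjoint. The grammar IS LL(1).

Answer: Yes, the grammar is LL(1).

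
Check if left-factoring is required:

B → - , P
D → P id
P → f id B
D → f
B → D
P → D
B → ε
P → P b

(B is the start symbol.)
No, left-factoring is not needed

Left-factoring is needed when two productions for the same non-terminal
share a common prefix on the right-hand side.

Productions for B:
  B → - , P
  B → D
  B → ε
Productions for D:
  D → P id
  D → f
Productions for P:
  P → f id B
  P → D
  P → P b

No common prefixes found.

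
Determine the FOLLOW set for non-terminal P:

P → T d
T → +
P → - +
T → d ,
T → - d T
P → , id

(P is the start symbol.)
{ $ }

P is the start symbol, so $ ∈ FOLLOW(P).
P does not occur on any right-hand side.

Taking the union: FOLLOW(P) = { $ }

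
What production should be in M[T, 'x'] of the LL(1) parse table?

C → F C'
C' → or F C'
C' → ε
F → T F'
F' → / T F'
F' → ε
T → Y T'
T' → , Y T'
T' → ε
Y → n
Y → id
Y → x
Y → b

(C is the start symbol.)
To find M[T, 'x'], we find productions for T where 'x' is in the predict set (PREDICT(N → α) = (FIRST(α) \ {ε}) ∪ (FOLLOW(N) if α ⇒* ε)).

Relevant sets:
  FIRST(Y) = { 'b', 'id', 'n', 'x' }

T → Y T': PREDICT = { 'b', 'id', 'n', 'x' }
  'x' is in predict set, so this production goes in M[T, 'x']

M[T, 'x'] = T → Y T'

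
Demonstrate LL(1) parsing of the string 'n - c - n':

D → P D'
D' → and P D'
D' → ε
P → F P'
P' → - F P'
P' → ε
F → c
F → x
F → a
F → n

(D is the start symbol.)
LL(1) parsing maintains a stack (initially the start symbol over $) and the input. At each step: if the stack top is a terminal, match it against the current input token; if it is a non-terminal N, replace it with the RHS of M[N, lookahead] (the unique production whose predict set contains the lookahead).

Stack is shown with the top on the left.

Stack        Input        Action
--------------------------------
D $          n - c - n $  output D → P D'
P D' $       n - c - n $  output P → F P'
F P' D' $    n - c - n $  output F → n
n P' D' $    n - c - n $  match 'n'
P' D' $      - c - n $    output P' → - F P'
- F P' D' $  - c - n $    match '-'
F P' D' $    c - n $      output F → c
c P' D' $    c - n $      match 'c'
P' D' $      - n $        output P' → - F P'
- F P' D' $  - n $        match '-'
F P' D' $    n $          output F → n
n P' D' $    n $          match 'n'
P' D' $      $            output P' → ε
D' $         $            output D' → ε
$            $            accept

The string is accepted.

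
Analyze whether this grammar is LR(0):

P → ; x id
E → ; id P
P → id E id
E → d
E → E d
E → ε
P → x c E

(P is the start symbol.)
No. Shift-reduce conflict between [E → .] and [E → . ; id P]

A grammar is LR(0) if no state in the canonical LR(0) collection has:
  - both a shift item (dot before a terminal) and a complete item (shift-reduce conflict), or
  - two or more complete items (reduce-reduce conflict; the accept item [P' → P .] counts as a complete item here).

Augment with P' → P and build the canonical LR(0) collection (I0 = CLOSURE({[P' → . P]}), then GOTO on every symbol after a dot until no new states appear). It has 16 states:
  I0: { [P → . ; x id], [P → . id E id], [P → . x c E], [P' → . P] }  — shift
  I1: { [P → ; . x id] }  — shift
  I2: { [P' → P .] }  — accept
  I3: { [E → . ; id P], [E → . E d], [E → . d], [E → .], [P → id . E id] }  — shift, reduce
  I4: { [P → x . c E] }  — shift
  I5: { [E → . ; id P], [E → . E d], [E → . d], [E → .], [P → x c . E] }  — shift, reduce
  I6: { [E → ; . id P] }  — shift
  I7: { [E → E . d], [P → x c E .] }  — shift, reduce
  I8: { [E → d .] }  — reduce
  I9: { [E → E d .] }  — reduce
  I10: { [E → ; id . P], [P → . ; x id], [P → . id E id], [P → . x c E] }  — shift
  I11: { [E → ; id P .] }  — reduce
  I12: { [E → E . d], [P → id E . id] }  — shift
  I13: { [P → id E id .] }  — reduce
  I14: { [P → ; x . id] }  — shift
  I15: { [P → ; x id .] }  — reduce

Conflict in state I3:
  Shift-reduce conflict between [E → .] and [E → . ; id P]
So the grammar is NOT LR(0).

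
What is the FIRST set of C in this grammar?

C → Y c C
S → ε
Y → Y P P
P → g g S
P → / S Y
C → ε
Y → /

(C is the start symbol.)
To compute FIRST(C), examine every production with C on the left-hand side, reading each right-hand side left to right until a non-nullable symbol is reached.

FIRST sets of the other non-terminals involved (by the same procedure, iterated to a fixed point):
  FIRST(Y) = { '/' }

From C → Y c C:
  - Y is a non-terminal: add FIRST(Y) \ {ε} = { '/' }
    Y is not nullable, so stop
From C → ε:
  - ε-production, so ε ∈ FIRST(C)

Collecting: FIRST(C) = { '/', ε }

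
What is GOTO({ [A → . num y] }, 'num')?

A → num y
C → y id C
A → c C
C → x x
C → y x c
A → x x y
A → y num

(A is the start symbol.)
{ [A → num . y] }

GOTO(I, 'num') = CLOSURE({ [A → αX.β] : [A → α.Xβ] ∈ I, X = 'num' })

Items with dot before 'num', with the dot advanced:
  [A → . num y] → [A → num . y]
Closure adds nothing (no advanced item has the dot before a non-terminal).

GOTO = { [A → num . y] }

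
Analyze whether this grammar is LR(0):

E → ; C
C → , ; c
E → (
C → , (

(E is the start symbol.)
A grammar is LR(0) if no state in the canonical LR(0) collection has:
  - both a shift item (dot before a terminal) and a complete item (shift-reduce conflict), or
  - two or more complete items (reduce-reduce conflict; the accept item [E' → E .] counts as a complete item here).

Augment with E' → E and build the canonical LR(0) collection (I0 = CLOSURE({[E' → . E]}), then GOTO on every symbol after a dot until no new states appear). It has 9 states:
  I0: { [E → . (], [E → . ; C], [E' → . E] }  — shift
  I1: { [E → ( .] }  — reduce
  I2: { [C → . , (], [C → . , ; c], [E → ; . C] }  — shift
  I3: { [E' → E .] }  — accept
  I4: { [C → , . (], [C → , . ; c] }  — shift
  I5: { [E → ; C .] }  — reduce
  I6: { [C → , ( .] }  — reduce
  I7: { [C → , ; . c] }  — shift
  I8: { [C → , ; c .] }  — reduce

Every state is either a pure shift/goto state or contains exactly one complete item and nothing to shift — no conflicts. The grammar is LR(0).

Answer: Yes, the grammar is LR(0)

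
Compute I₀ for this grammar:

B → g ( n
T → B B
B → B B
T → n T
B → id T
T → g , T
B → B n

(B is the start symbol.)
{ [B → . B B], [B → . B n], [B → . g ( n], [B → . id T], [B' → . B] }

First, augment the grammar with B' → B
I₀ = CLOSURE({ [B' → . B] }):
  [B' → . B] has the dot before B: add [B → . g ( n], [B → . B B], [B → . id T], [B → . B n]
No further items can be added.

I₀ = { [B → . B B], [B → . B n], [B → . g ( n], [B → . id T], [B' → . B] }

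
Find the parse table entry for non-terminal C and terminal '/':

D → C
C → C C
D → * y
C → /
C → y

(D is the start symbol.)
To find M[C, '/'], we find productions for C where '/' is in the predict set (PREDICT(N → α) = (FIRST(α) \ {ε}) ∪ (FOLLOW(N) if α ⇒* ε)).

Relevant sets:
  FIRST(C) = { '/', 'y' }

C → C C: PREDICT = { '/', 'y' }
  '/' is in predict set, so this production goes in M[C, '/']
C → /: PREDICT = { '/' }
  '/' is in predict set, so this production goes in M[C, '/']
C → y: PREDICT = { 'y' }

M[C, '/'] = C → C C, C → /  (a multiply-defined cell — the grammar is not LL(1))

Answer: C → C C, C → /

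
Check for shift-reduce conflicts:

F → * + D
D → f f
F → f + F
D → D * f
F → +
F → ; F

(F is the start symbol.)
A shift-reduce conflict occurs when an LR(0) state has both:
  - a complete (reduce) item [A → α .] (dot at the end), and
  - a shift item [B → β . c γ] (dot before a terminal).

Augment with F' → F and build the canonical LR(0) collection (I0 = CLOSURE({[F' → . F]}), then GOTO on every symbol after a dot until no new states appear). It has 15 states:
  I0: { [F → . * + D], [F → . +], [F → . ; F], [F → . f + F], [F' → . F] }  — shift
  I1: { [F → * . + D] }  — shift
  I2: { [F → + .] }  — reduce
  I3: { [F → . * + D], [F → . +], [F → . ; F], [F → . f + F], [F → ; . F] }  — shift
  I4: { [F' → F .] }  — accept
  I5: { [F → f . + F] }  — shift
  I6: { [F → . * + D], [F → . +], [F → . ; F], [F → . f + F], [F → f + . F] }  — shift
  I7: { [F → f + F .] }  — reduce
  I8: { [F → ; F .] }  — reduce
  I9: { [D → . D * f], [D → . f f], [F → * + . D] }  — shift
  I10: { [D → D . * f], [F → * + D .] }  — shift, reduce
  I11: { [D → f . f] }  — shift
  I12: { [D → f f .] }  — reduce
  I13: { [D → D * . f] }  — shift
  I14: { [D → D * f .] }  — reduce

I10 contains reduce item [F → * + D .] and shift item [D → D . * f] — shift-reduce conflict.

Answer: Yes — I10: [F → * + D .] vs [D → D . * f]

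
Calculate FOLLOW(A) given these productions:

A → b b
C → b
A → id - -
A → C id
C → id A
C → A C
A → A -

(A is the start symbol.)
{ $, '-', 'b', 'id' }

To compute FOLLOW(A), find every occurrence of A on a right-hand side N → α A β: add FIRST(β) \ {ε}, and if β is empty or nullable also add FOLLOW(N). Iterate to a fixed point.

A is the start symbol, so $ ∈ FOLLOW(A).
In C → id A: A is at the end, add FOLLOW(C)
In C → A C: A is followed by C, add FIRST(C) \ {ε} = { 'b', 'id' }
In A → A -: A is followed by '-', add FIRST('-') \ {ε} = { '-' }

The FOLLOW sets referred to above (computed the same way, to a fixed point):
  FOLLOW(C) = { 'id' }

Taking the union: FOLLOW(A) = { $, '-', 'b', 'id' }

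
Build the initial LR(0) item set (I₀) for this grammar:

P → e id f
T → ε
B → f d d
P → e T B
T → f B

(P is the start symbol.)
First, augment the grammar with P' → P
I₀ = CLOSURE({ [P' → . P] }):
  [P' → . P] has the dot before P: add [P → . e id f], [P → . e T B]
No further items can be added.

I₀ = { [P → . e T B], [P → . e id f], [P' → . P] }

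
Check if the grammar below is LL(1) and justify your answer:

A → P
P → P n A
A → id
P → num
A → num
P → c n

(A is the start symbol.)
A grammar is LL(1) if for each non-terminal N with multiple productions, the predict sets of those productions are pairwise disjoint, where PREDICT(N → α) = (FIRST(α) \ {ε}) ∪ (FOLLOW(N) if α ⇒* ε).

Relevant sets:
  FIRST(P) = { 'c', 'num' }

For A:
  PREDICT(A → P) = { 'c', 'num' }
  PREDICT(A → id) = { 'id' }
  PREDICT(A → num) = { 'num' }
For P:
  PREDICT(P → P n A) = { 'c', 'num' }
  PREDICT(P → num) = { 'num' }
  PREDICT(P → c n) = { 'c' }

Conflict found: Predict set conflict for A: { 'num' }
The grammar is NOT LL(1).

Answer: No. Predict set conflict for A: { 'num' }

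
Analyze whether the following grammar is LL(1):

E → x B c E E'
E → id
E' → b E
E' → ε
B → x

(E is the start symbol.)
No. Predict set conflict for E': { 'b' }

A grammar is LL(1) if for each non-terminal N with multiple productions, the predict sets of those productions are pairwise disjoint, where PREDICT(N → α) = (FIRST(α) \ {ε}) ∪ (FOLLOW(N) if α ⇒* ε).

Relevant sets:
  FOLLOW(E') = { $, 'b' }

For E:
  PREDICT(E → x B c E E') = { 'x' }
  PREDICT(E → id) = { 'id' }
For E':
  PREDICT(E' → b E) = { 'b' }
  PREDICT(E' → ε) = { $, 'b' }
B has a single production, so nothing to check there.

Conflict found: Predict set conflict for E': { 'b' }
The grammar is NOT LL(1).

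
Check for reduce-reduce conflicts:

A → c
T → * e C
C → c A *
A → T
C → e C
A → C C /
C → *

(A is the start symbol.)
A reduce-reduce conflict occurs when an LR(0) state has two complete items [A → α .] and [B → β .] — both call for a reduction, and with no lookahead the parser cannot choose between them.

Augment with A' → A and build the canonical LR(0) collection (I0 = CLOSURE({[A' → . A]}), then GOTO on every symbol after a dot until no new states appear). It has 16 states:
  I0: { [A → . C C /], [A → . T], [A → . c], [A' → . A], [C → . *], [C → . c A *], [C → . e C], [T → . * e C] }  — shift
  I1: { [C → * .], [T → * . e C] }  — shift, reduce
  I2: { [A' → A .] }  — accept
  I3: { [A → C . C /], [C → . *], [C → . c A *], [C → . e C] }  — shift
  I4: { [A → T .] }  — reduce
  I5: { [A → . C C /], [A → . T], [A → . c], [A → c .], [C → . *], [C → . c A *], [C → . e C], [C → c . A *], [T → . * e C] }  — shift, reduce
  I6: { [C → . *], [C → . c A *], [C → . e C], [C → e . C] }  — shift
  I7: { [C → * .] }  — reduce
  I8: { [C → e C .] }  — reduce
  I9: { [A → . C C /], [A → . T], [A → . c], [C → . *], [C → . c A *], [C → . e C], [C → c . A *], [T → . * e C] }  — shift
  I10: { [C → c A . *] }  — shift
  I11: { [C → c A * .] }  — reduce
  I12: { [A → C C . /] }  — shift
  I13: { [A → C C / .] }  — reduce
  I14: { [C → . *], [C → . c A *], [C → . e C], [T → * e . C] }  — shift
  I15: { [T → * e C .] }  — reduce

No state contains more than one complete item.

Answer: No reduce-reduce conflicts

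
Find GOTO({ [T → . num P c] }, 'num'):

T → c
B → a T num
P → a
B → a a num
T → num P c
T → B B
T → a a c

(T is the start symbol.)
GOTO(I, 'num') = CLOSURE({ [A → αX.β] : [A → α.Xβ] ∈ I, X = 'num' })

Items with dot before 'num', with the dot advanced:
  [T → . num P c] → [T → num . P c]
Closure of the advanced items:
  [T → num . P c] has the dot before P: add [P → . a]

GOTO = { [P → . a], [T → num . P c] }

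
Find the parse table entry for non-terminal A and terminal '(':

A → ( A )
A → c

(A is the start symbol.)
To find M[A, '('], we find productions for A where '(' is in the predict set (PREDICT(N → α) = (FIRST(α) \ {ε}) ∪ (FOLLOW(N) if α ⇒* ε)).

A → ( A ): PREDICT = { '(' }
  '(' is in predict set, so this production goes in M[A, '(']
A → c: PREDICT = { 'c' }

M[A, '('] = A → ( A )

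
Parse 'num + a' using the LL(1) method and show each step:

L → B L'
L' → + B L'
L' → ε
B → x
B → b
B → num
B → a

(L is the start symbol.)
LL(1) parsing maintains a stack (initially the start symbol over $) and the input. At each step: if the stack top is a terminal, match it against the current input token; if it is a non-terminal N, replace it with the RHS of M[N, lookahead] (the unique production whose predict set contains the lookahead).

Stack is shown with the top on the left.

Stack     Input      Action
---------------------------
L $       num + a $  output L → B L'
B L' $    num + a $  output B → num
num L' $  num + a $  match 'num'
L' $      + a $      output L' → + B L'
+ B L' $  + a $      match '+'
B L' $    a $        output B → a
a L' $    a $        match 'a'
L' $      $          output L' → ε
$         $          accept

The string is accepted.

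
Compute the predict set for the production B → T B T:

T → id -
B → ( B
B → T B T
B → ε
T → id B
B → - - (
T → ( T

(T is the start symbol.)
PREDICT(B → T B T) = (FIRST(RHS) \ {ε}) ∪ (FOLLOW(B) if ε ∈ FIRST(RHS), i.e. RHS ⇒* ε)
FIRST(T) = { '(', 'id' }
FIRST(T B T) = { '(', 'id' }
ε ∉ FIRST(T B T), so FOLLOW(B) is not added.
PREDICT(B → T B T) = { '(', 'id' }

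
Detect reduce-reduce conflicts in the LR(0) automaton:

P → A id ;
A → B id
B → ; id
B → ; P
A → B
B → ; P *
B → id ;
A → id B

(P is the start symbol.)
A reduce-reduce conflict occurs when an LR(0) state has two complete items [A → α .] and [B → β .] — both call for a reduction, and with no lookahead the parser cannot choose between them.

Augment with P' → P and build the canonical LR(0) collection (I0 = CLOSURE({[P' → . P]}), then GOTO on every symbol after a dot until no new states appear). It has 16 states:
  I0: { [A → . B id], [A → . B], [A → . id B], [B → . ; P *], [B → . ; P], [B → . ; id], [B → . id ;], [P → . A id ;], [P' → . P] }  — shift
  I1: { [A → . B id], [A → . B], [A → . id B], [B → . ; P *], [B → . ; P], [B → . ; id], [B → . id ;], [B → ; . P *], [B → ; . P], [B → ; . id], [P → . A id ;] }  — shift
  I2: { [P → A . id ;] }  — shift
  I3: { [A → B . id], [A → B .] }  — shift, reduce
  I4: { [P' → P .] }  — accept
  I5: { [A → id . B], [B → . ; P *], [B → . ; P], [B → . ; id], [B → . id ;], [B → id . ;] }  — shift
  I6: { [A → . B id], [A → . B], [A → . id B], [B → . ; P *], [B → . ; P], [B → . ; id], [B → . id ;], [B → ; . P *], [B → ; . P], [B → ; . id], [B → id ; .], [P → . A id ;] }  — shift, reduce
  I7: { [A → id B .] }  — reduce
  I8: { [B → id . ;] }  — shift
  I9: { [B → id ; .] }  — reduce
  I10: { [B → ; P . *], [B → ; P .] }  — shift, reduce
  I11: { [A → id . B], [B → . ; P *], [B → . ; P], [B → . ; id], [B → . id ;], [B → ; id .], [B → id . ;] }  — shift, reduce
  I12: { [B → ; P * .] }  — reduce
  I13: { [A → B id .] }  — reduce
  I14: { [P → A id . ;] }  — shift
  I15: { [P → A id ; .] }  — reduce

No state contains more than one complete item.

Answer: No reduce-reduce conflicts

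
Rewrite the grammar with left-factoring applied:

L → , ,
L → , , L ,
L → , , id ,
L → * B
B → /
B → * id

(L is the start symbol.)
Left-factoring transforms A → αβ₁ | αβ₂ into A → αA' and A' → β₁ | β₂
(α is the longest common prefix among the alternatives). Repeat until
no nonterminal has two alternatives with a common prefix.

Round 1: L has alternatives sharing prefix ', ,'. Introduce L': L → , , L'
  Add: L' → ε
  Add: L' → L ,
  Add: L' → id ,

No remaining common prefixes — done.

Resulting grammar:
L → , , L'
L' → ε
L' → L ,
L' → id ,
L → * B
B → /
B → * id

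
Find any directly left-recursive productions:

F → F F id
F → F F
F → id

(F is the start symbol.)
Yes, F is left-recursive

F → F F id: LEFT RECURSIVE (starts with F)
F → F F: LEFT RECURSIVE (starts with F)
F → id: starts with id

The grammar has direct left recursion on: F.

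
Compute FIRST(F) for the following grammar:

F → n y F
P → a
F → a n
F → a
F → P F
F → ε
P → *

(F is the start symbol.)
To compute FIRST(F), examine every production with F on the left-hand side, reading each right-hand side left to right until a non-nullable symbol is reached.

FIRST sets of the other non-terminals involved (by the same procedure, iterated to a fixed point):
  FIRST(P) = { '*', 'a' }

From F → n y F:
  - n is a terminal: add 'n' and stop
From F → a n:
  - a is a terminal: add 'a' and stop
From F → a:
  - a is a terminal: add 'a' and stop
From F → P F:
  - P is a non-terminal: add FIRST(P) \ {ε} = { '*', 'a' }
    P is not nullable, so stop
From F → ε:
  - ε-production, so ε ∈ FIRST(F)

Collecting: FIRST(F) = { '*', 'a', 'n', ε }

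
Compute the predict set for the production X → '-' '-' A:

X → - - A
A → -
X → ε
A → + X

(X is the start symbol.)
{ '-' }

PREDICT(X → '-' '-' A) = (FIRST(RHS) \ {ε}) ∪ (FOLLOW(X) if ε ∈ FIRST(RHS), i.e. RHS ⇒* ε)
FIRST('-' '-' A) = { '-' }
ε ∉ FIRST('-' '-' A), so FOLLOW(X) is not added.
PREDICT(X → '-' '-' A) = { '-' }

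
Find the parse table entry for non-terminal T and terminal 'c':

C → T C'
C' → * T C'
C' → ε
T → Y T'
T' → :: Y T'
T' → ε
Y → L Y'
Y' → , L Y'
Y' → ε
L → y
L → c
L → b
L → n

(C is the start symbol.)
To find M[T, 'c'], we find productions for T where 'c' is in the predict set (PREDICT(N → α) = (FIRST(α) \ {ε}) ∪ (FOLLOW(N) if α ⇒* ε)).

Relevant sets:
  FIRST(Y) = { 'b', 'c', 'n', 'y' }

T → Y T': PREDICT = { 'b', 'c', 'n', 'y' }
  'c' is in predict set, so this production goes in M[T, 'c']

M[T, 'c'] = T → Y T'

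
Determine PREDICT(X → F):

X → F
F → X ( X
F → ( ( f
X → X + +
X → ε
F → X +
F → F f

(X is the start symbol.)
PREDICT(X → F) = (FIRST(RHS) \ {ε}) ∪ (FOLLOW(X) if ε ∈ FIRST(RHS), i.e. RHS ⇒* ε)
FIRST(F) = { '(', '+' }
FIRST(F) = { '(', '+' }
ε ∉ FIRST(F), so FOLLOW(X) is not added.
PREDICT(X → F) = { '(', '+' }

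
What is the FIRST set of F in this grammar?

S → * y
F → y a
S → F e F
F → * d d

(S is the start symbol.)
{ '*', 'y' }

From F → y a:
  - y is a terminal: add 'y' and stop
From F → * d d:
  - '*' is a terminal: add '*' and stop

Collecting: FIRST(F) = { '*', 'y' }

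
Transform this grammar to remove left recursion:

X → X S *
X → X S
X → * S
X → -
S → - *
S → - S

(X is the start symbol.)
X is directly left-recursive. The standard transformation for
  A → A α₁ | ... | A α_m | β₁ | ... | β_n
is
  A  → β₁ A' | ... | β_n A'
  A' → α₁ A' | ... | α_m A' | ε

X → * S becomes X → * S X'
X → - becomes X → - X'
X → X S * becomes X' → S * X'
X → X S becomes X' → S X'
Add X' → ε

Productions for other non-terminals are unchanged:
  S → - *
  S → - S

Resulting grammar:
X → * S X'
X → - X'
X' → S * X'
X' → S X'
X' → ε
S → - *
S → - S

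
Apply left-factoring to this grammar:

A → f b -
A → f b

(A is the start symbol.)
Left-factoring transforms A → αβ₁ | αβ₂ into A → αA' and A' → β₁ | β₂
(α is the longest common prefix among the alternatives). Repeat until
no nonterminal has two alternatives with a common prefix.

Round 1: A has alternatives sharing prefix 'f b'. Introduce A': A → f b A'
  Add: A' → -
  Add: A' → ε

No remaining common prefixes — done.

Resulting grammar:
A → f b A'
A' → -
A' → ε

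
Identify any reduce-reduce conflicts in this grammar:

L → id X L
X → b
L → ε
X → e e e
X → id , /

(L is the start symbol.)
Augment with L' → L and build the canonical LR(0) collection (I0 = CLOSURE({[L' → . L]}), then GOTO on every symbol after a dot until no new states appear). It has 12 states:
  I0: { [L → . id X L], [L → .], [L' → . L] }  — shift, reduce
  I1: { [L' → L .] }  — accept
  I2: { [L → id . X L], [X → . b], [X → . e e e], [X → . id , /] }  — shift
  I3: { [L → . id X L], [L → .], [L → id X . L] }  — shift, reduce
  I4: { [X → b .] }  — reduce
  I5: { [X → e . e e] }  — shift
  I6: { [X → id . , /] }  — shift
  I7: { [X → id , . /] }  — shift
  I8: { [X → id , / .] }  — reduce
  I9: { [X → e e . e] }  — shift
  I10: { [X → e e e .] }  — reduce
  I11: { [L → id X L .] }  — reduce

No state contains more than one complete item.

Answer: No reduce-reduce conflicts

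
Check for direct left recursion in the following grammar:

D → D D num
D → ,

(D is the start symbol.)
Yes, D is left-recursive

D → D D num: LEFT RECURSIVE (starts with D)
D → ,: starts with ','

The grammar has direct left recursion on: D.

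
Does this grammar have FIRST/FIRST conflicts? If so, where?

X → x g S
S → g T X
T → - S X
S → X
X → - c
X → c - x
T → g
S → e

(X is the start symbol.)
No FIRST/FIRST conflicts.

A FIRST/FIRST conflict occurs when two productions N → α and N → β for the same non-terminal have FIRST(α) ∩ FIRST(β) ≠ ∅ (with ε ∈ FIRST of a nullable right-hand side, so two nullable alternatives also conflict).

FIRST sets of the non-terminals at (or reachable through a nullable prefix from) the front of some alternative:
  FIRST(X) = { '-', 'c', 'x' }

Productions for X:
  X → x g S: FIRST = { 'x' }
  X → - c: FIRST = { '-' }
  X → c - x: FIRST = { 'c' }
Productions for S:
  S → g T X: FIRST = { 'g' }
  S → X: FIRST = { '-', 'c', 'x' }
  S → e: FIRST = { 'e' }
Productions for T:
  T → - S X: FIRST = { '-' }
  T → g: FIRST = { 'g' }

All alternatives of each non-terminal have pairwise disjoint FIRST sets.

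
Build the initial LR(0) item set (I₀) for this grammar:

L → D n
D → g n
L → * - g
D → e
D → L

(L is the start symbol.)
{ [D → . L], [D → . e], [D → . g n], [L → . * - g], [L → . D n], [L' → . L] }

First, augment the grammar with L' → L
I₀ = CLOSURE({ [L' → . L] }):
  [L' → . L] has the dot before L: add [L → . D n], [L → . * - g]
  [L → . D n] has the dot before D: add [D → . g n], [D → . e], [D → . L]
No further items can be added.

I₀ = { [D → . L], [D → . e], [D → . g n], [L → . * - g], [L → . D n], [L' → . L] }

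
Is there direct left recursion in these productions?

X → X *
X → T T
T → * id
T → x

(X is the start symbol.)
Yes, X is left-recursive

X → X *: LEFT RECURSIVE (starts with X)
X → T T: starts with T
T → * id: starts with '*'
T → x: starts with x

The grammar has direct left recursion on: X.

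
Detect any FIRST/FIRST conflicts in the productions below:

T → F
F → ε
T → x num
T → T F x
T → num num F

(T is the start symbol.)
FIRST sets of the non-terminals at (or reachable through a nullable prefix from) the front of some alternative:
  FIRST(F) = { ε }
  FIRST(T) = { 'num', 'x', ε }

Productions for T:
  T → F: FIRST = { ε }
  T → x num: FIRST = { 'x' }
  T → T F x: FIRST = { 'num', 'x' }
  T → num num F: FIRST = { 'num' }
F has only one production, so no FIRST/FIRST conflict is possible there.

Conflict for T: T → x num and T → T F x
  Overlap: { 'x' }
Conflict for T: T → T F x and T → num num F
  Overlap: { 'num' }

Answer: Yes. T → x num / T → T F x on { 'x' }; T → T F x / T → num num F on { 'num' }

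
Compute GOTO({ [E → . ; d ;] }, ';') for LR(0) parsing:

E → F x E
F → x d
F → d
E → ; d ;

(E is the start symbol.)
{ [E → ; . d ;] }

GOTO(I, ';') = CLOSURE({ [A → αX.β] : [A → α.Xβ] ∈ I, X = ';' })

Items with dot before ';', with the dot advanced:
  [E → . ; d ;] → [E → ; . d ;]
Closure adds nothing (no advanced item has the dot before a non-terminal).

GOTO = { [E → ; . d ;] }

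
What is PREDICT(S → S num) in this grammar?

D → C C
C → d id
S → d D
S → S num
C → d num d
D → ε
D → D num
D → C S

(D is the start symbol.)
PREDICT(S → S num) = (FIRST(RHS) \ {ε}) ∪ (FOLLOW(S) if ε ∈ FIRST(RHS), i.e. RHS ⇒* ε)
FIRST(S) = { 'd' }
FIRST(S num) = { 'd' }
ε ∉ FIRST(S num), so FOLLOW(S) is not added.
PREDICT(S → S num) = { 'd' }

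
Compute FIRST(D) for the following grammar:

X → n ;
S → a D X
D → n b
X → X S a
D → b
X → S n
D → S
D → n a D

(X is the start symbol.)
To compute FIRST(D), examine every production with D on the left-hand side, reading each right-hand side left to right until a non-nullable symbol is reached.

FIRST sets of the other non-terminals involved (by the same procedure, iterated to a fixed point):
  FIRST(S) = { 'a' }

From D → n b:
  - n is a terminal: add 'n' and stop
From D → b:
  - b is a terminal: add 'b' and stop
From D → S:
  - S is a non-terminal: add FIRST(S) \ {ε} = { 'a' }
    S is not nullable, so stop
From D → n a D:
  - n is a terminal: add 'n' and stop

Collecting: FIRST(D) = { 'a', 'b', 'n' }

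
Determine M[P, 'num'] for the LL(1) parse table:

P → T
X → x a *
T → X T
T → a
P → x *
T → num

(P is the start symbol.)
To find M[P, 'num'], we find productions for P where 'num' is in the predict set (PREDICT(N → α) = (FIRST(α) \ {ε}) ∪ (FOLLOW(N) if α ⇒* ε)).

Relevant sets:
  FIRST(T) = { 'a', 'num', 'x' }

P → T: PREDICT = { 'a', 'num', 'x' }
  'num' is in predict set, so this production goes in M[P, 'num']
P → x *: PREDICT = { 'x' }

M[P, 'num'] = P → T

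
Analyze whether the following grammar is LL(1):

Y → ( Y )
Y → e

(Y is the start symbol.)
A grammar is LL(1) if for each non-terminal N with multiple productions, the predict sets of those productions are pairwise disjoint, where PREDICT(N → α) = (FIRST(α) \ {ε}) ∪ (FOLLOW(N) if α ⇒* ε).

For Y:
  PREDICT(Y → '(' Y ')') = { '(' }
  PREDICT(Y → e) = { 'e' }

All predict sets are disjoint. The grammar IS LL(1).

Answer: Yes, the grammar is LL(1).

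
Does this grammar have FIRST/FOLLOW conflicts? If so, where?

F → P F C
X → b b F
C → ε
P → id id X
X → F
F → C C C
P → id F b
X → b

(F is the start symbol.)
A FIRST/FOLLOW conflict occurs when a non-terminal N has a nullable alternative N → β (β ⇒* ε) and another alternative N → α with FIRST(α) ∩ FOLLOW(N) ≠ ∅: on such a lookahead the parser cannot decide between expanding α and letting N vanish via β.

Nullable non-terminals: C, F, X.
FIRST sets used below: FIRST(P) = { 'id' }, FIRST(C) = { ε }, FIRST(F) = { 'id', ε }
C has a nullable alternative but only one production, so nothing to check.

F: nullable alternative(s) F → C C C; FOLLOW(F) = { $, 'b', 'id' }
  F → P F C: FIRST \ {ε} = { 'id' } — overlaps FOLLOW(F) on { 'id' }: CONFLICT
  F → C C C: FIRST \ {ε} = { } — this is the only nullable alternative, skip

X: nullable alternative(s) X → F; FOLLOW(X) = { $, 'b', 'id' }
  X → b b F: FIRST \ {ε} = { 'b' } — overlaps FOLLOW(X) on { 'b' }: CONFLICT
  X → F: FIRST \ {ε} = { 'id' } — this is the only nullable alternative, skip
  X → b: FIRST \ {ε} = { 'b' } — overlaps FOLLOW(X) on { 'b' }: CONFLICT

P has no nullable alternative, so no FIRST/FOLLOW check is needed there.

So the grammar has 3 FIRST/FOLLOW conflicts (marked CONFLICT above).

Answer: Yes. F → P F C with FOLLOW(F) on { 'id' }; X → b b F with FOLLOW(X) on { 'b' }; X → b with FOLLOW(X) on { 'b' }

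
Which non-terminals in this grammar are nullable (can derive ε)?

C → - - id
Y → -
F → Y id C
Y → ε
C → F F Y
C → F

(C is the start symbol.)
ε-productions: Y → ε
So Y is immediately nullable.
No further non-terminal can be added: every production for the remaining non-terminals contains a terminal or a non-nullable non-terminal.
Nullable = { 'Y' }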